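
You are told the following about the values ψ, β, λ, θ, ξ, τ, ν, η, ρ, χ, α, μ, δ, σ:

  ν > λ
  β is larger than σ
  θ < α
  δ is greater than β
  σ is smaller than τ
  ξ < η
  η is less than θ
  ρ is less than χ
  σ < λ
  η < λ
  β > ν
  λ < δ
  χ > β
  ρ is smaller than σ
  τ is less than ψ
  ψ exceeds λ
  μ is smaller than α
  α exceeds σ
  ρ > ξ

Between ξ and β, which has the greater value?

β

ξ < ρ < σ < λ < ν < β, by transitivity through ρ, σ, λ, ν.
So ξ < β; β is the larger of the two.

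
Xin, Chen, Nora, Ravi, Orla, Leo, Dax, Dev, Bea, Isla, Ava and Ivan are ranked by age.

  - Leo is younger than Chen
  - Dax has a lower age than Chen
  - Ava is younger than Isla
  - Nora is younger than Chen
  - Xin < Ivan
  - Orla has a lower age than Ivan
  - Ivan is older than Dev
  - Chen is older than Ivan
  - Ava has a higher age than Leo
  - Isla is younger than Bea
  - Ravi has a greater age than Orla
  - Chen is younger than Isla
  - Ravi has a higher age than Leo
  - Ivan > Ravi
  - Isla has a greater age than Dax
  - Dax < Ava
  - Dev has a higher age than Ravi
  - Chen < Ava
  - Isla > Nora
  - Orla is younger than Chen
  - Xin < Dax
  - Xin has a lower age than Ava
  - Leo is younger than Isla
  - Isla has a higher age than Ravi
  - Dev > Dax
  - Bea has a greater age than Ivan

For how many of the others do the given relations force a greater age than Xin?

The elements the relations force above Xin are Dax, Dev, Ivan, Chen, Ava, Isla, Bea — no chain reaches any other.
That is 7.

7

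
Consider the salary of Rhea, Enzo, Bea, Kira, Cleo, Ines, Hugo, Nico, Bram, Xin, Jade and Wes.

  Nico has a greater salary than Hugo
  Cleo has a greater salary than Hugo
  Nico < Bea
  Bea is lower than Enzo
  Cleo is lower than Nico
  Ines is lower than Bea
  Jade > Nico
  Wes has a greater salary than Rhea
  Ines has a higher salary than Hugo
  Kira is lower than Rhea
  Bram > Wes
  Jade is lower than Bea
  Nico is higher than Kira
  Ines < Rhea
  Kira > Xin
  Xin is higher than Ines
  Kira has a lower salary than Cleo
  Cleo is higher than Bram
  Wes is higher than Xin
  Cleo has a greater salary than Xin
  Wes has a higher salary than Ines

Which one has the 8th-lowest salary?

Cleo

Piecing the relations together gives one ordering: Hugo < Ines < Xin < Kira < Rhea < Wes < Bram < Cleo < Nico < Jade < Bea < Enzo.
Counting 8 from the smallest end gives Cleo.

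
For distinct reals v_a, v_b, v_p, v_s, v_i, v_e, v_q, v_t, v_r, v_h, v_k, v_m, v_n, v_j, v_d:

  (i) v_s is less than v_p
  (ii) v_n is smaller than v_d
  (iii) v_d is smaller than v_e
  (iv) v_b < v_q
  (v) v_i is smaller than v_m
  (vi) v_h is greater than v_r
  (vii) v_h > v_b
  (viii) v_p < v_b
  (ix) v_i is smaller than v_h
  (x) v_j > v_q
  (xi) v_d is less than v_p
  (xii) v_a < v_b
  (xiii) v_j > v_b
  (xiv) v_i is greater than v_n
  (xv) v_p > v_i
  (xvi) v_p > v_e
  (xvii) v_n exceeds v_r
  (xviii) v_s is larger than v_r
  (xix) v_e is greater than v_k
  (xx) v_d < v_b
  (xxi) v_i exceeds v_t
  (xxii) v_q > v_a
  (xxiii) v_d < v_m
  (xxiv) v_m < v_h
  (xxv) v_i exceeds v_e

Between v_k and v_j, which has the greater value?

v_j

Chaining the given relations: v_k < v_e < v_i < v_p < v_b < v_q < v_j.
So v_k < v_j; v_j is the larger of the two.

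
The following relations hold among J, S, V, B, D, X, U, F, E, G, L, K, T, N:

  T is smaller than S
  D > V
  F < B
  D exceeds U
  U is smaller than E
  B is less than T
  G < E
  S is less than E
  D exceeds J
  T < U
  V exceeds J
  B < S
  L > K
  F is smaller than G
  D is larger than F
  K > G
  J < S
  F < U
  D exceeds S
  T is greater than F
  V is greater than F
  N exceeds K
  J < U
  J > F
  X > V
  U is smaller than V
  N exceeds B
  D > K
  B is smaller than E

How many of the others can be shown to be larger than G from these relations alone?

5

From G the given relations immediately reach K, E.
From those, N, L, D — 5 in total.
Nothing else is reachable above G; 5 in all.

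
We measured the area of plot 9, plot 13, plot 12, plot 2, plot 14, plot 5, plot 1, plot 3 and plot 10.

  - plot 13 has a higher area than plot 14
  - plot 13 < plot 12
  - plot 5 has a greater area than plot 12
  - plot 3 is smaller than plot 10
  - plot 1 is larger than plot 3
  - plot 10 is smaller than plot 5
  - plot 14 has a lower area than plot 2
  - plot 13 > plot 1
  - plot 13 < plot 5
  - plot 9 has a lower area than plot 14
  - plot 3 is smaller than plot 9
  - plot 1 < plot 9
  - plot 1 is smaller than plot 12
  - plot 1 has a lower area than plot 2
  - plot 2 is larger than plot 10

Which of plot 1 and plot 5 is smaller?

plot 1

Following the relations from plot 1: plot 1 < plot 9 < plot 14 < plot 13 < plot 12 < plot 5.
So plot 1 < plot 5; plot 1 is the smaller of the two.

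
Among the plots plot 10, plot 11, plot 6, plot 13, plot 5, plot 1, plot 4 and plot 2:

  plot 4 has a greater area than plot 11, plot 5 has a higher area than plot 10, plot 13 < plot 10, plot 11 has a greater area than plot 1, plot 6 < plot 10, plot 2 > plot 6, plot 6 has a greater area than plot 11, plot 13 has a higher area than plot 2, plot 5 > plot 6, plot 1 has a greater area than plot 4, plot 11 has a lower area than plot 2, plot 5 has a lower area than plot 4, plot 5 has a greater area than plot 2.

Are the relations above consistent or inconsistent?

inconsistent

We have plot 4 < plot 1 stated directly, yet also plot 1 < plot 11 < plot 6 < plot 2 < plot 13 < plot 10 < plot 5 < plot 4 by chaining the others — so plot 1 < plot 4. Contradiction.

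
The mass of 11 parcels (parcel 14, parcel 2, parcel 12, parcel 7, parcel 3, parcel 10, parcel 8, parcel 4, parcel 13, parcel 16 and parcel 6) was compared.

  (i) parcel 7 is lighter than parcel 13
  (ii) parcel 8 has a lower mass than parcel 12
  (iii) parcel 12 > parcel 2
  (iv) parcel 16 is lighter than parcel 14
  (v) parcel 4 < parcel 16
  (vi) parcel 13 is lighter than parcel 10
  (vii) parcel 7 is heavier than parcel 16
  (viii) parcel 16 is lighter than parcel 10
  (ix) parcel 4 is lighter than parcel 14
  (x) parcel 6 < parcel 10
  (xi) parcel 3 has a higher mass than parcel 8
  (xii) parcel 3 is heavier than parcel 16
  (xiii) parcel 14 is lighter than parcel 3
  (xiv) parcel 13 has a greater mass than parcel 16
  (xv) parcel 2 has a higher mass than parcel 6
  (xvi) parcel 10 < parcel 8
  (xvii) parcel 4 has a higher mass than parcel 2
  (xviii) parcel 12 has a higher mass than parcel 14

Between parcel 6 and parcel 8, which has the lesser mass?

parcel 6

Chaining the given relations: parcel 6 < parcel 2 < parcel 4 < parcel 16 < parcel 7 < parcel 13 < parcel 10 < parcel 8.
So parcel 6 < parcel 8; parcel 6 is the lighter of the two.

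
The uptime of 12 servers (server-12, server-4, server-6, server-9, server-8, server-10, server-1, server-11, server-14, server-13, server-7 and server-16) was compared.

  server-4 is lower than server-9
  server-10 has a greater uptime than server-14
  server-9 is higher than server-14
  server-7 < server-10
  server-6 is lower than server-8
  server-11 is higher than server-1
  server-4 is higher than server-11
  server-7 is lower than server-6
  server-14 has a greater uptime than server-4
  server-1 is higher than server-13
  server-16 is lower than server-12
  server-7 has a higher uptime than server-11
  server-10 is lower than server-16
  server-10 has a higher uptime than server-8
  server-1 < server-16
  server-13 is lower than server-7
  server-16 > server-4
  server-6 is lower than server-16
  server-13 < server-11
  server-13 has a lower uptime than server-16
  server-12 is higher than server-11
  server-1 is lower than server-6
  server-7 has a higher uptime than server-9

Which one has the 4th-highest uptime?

server-8

The consecutive relations fix a unique order: server-13 < server-1 < server-11 < server-4 < server-14 < server-9 < server-7 < server-6 < server-8 < server-10 < server-16 < server-12.
The 4th largest is server-8.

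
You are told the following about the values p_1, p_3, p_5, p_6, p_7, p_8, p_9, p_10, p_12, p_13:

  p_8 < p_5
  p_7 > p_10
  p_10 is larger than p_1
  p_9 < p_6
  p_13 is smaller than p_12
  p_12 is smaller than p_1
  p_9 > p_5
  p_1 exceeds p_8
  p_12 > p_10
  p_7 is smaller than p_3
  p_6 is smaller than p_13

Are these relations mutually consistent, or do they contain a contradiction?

inconsistent

We have p_10 < p_12 stated directly, yet also p_12 < p_1 < p_10 by chaining the others — so p_12 < p_10. Contradiction.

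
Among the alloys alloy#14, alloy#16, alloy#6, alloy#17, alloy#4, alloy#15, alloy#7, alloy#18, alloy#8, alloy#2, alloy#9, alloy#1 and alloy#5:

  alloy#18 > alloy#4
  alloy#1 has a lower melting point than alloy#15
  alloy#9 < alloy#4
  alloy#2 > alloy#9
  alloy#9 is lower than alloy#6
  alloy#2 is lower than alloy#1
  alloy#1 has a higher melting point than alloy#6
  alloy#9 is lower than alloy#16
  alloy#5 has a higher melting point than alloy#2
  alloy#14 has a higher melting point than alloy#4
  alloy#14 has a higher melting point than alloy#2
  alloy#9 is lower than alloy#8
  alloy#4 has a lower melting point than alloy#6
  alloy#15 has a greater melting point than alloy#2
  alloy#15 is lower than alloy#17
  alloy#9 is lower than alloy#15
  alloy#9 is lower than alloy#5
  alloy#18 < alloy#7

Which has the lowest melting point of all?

Chaining upward from alloy#9: directly above it, alloy#4, alloy#6, alloy#2, alloy#15, alloy#16, alloy#5, alloy#8; then alloy#18, alloy#1, alloy#17, alloy#14; then alloy#7.
That covers every other element, and nothing is given below alloy#9, so alloy#9 is the lowest melting point.

alloy#9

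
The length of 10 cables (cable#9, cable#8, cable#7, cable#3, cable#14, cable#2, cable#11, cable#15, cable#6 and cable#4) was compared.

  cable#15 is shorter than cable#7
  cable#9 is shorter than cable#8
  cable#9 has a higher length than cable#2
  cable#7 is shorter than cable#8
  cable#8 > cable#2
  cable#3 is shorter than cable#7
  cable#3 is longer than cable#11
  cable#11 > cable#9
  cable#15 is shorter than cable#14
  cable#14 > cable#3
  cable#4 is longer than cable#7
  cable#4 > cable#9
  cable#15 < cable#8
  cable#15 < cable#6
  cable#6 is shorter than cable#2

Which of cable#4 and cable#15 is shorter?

Chaining the given relations: cable#15 < cable#6 < cable#2 < cable#9 < cable#11 < cable#3 < cable#7 < cable#4.
So cable#15 < cable#4; cable#15 is the shorter of the two.

cable#15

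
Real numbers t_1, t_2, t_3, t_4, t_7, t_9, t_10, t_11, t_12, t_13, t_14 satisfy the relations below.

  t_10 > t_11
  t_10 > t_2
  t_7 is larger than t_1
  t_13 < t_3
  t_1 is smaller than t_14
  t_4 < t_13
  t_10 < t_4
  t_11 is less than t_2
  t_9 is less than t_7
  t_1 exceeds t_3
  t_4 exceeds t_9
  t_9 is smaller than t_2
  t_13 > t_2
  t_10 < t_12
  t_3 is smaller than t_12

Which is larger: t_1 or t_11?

t_11 < t_2 < t_10 < t_4 < t_13 < t_3 < t_1, by transitivity through t_2, t_10, t_4, t_13, t_3.
So t_11 < t_1; t_1 is the larger of the two.

t_1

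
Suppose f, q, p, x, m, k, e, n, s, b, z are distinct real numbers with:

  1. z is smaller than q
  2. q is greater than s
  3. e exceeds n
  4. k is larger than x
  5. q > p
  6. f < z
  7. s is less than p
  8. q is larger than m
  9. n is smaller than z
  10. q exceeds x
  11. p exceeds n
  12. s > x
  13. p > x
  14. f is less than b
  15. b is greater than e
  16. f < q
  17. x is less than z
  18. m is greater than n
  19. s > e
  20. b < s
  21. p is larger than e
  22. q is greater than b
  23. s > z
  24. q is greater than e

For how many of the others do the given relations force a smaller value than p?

From p the given relations immediately reach n, e, x, s.
From those, b, z — 6 in total.
From those, f — 7 in total.
Nothing else is reachable below p; 7 in all.

7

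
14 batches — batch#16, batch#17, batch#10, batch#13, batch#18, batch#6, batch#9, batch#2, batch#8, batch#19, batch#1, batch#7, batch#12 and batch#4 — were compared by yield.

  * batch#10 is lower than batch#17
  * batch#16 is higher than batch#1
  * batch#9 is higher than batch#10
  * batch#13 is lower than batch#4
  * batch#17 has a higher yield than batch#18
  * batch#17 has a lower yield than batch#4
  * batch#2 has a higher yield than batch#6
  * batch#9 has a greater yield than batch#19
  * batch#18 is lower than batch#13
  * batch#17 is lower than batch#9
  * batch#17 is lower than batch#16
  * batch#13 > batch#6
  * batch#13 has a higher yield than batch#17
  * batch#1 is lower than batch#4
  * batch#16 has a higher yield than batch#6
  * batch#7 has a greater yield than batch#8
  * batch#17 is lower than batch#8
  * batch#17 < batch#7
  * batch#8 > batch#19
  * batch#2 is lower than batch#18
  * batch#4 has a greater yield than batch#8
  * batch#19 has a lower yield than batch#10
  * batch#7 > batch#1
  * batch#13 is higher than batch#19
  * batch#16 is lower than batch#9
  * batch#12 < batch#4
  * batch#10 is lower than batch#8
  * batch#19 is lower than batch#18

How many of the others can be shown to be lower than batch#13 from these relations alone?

From batch#13 the given relations immediately reach batch#19, batch#6, batch#18, batch#17.
From those, batch#10, batch#2 — 6 in total.
No other element is forced below batch#13 by the given relations, so the count is 6.

6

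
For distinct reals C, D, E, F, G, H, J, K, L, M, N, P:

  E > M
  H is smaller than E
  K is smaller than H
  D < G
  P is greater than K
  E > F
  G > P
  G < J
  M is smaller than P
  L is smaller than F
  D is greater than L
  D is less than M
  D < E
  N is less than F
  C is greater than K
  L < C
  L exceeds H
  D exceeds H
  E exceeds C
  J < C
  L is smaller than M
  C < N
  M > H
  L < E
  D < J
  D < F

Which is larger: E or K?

E

K < H and H < L give K < L.
With L < D: K < H < L < D.
Then D < M extends the chain to M.
With M < P: K < H < L < D < M < P.
Then P < G extends the chain to G.
With G < J: K < H < L < D < M < P < G < J.
With J < C: K < H < L < D < M < P < G < J < C.
Then C < N extends the chain to N.
Then N < F extends the chain to F.
Then F < E extends the chain to E.
So K < E; E is the larger of the two.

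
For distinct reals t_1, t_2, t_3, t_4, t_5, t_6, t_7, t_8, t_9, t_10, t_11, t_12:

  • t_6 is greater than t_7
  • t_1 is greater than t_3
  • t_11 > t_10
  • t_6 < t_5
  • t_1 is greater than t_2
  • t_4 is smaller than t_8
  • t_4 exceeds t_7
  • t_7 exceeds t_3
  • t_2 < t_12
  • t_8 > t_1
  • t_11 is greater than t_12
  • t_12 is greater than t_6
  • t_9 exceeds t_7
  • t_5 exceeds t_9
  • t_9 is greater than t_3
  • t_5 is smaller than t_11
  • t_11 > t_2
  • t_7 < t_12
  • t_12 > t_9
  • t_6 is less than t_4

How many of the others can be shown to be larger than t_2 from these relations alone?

Directly above t_2: t_1, t_12, t_11.
One step further: t_8 (4 so far).
No other element is forced above t_2 by the given relations, so the count is 4.

4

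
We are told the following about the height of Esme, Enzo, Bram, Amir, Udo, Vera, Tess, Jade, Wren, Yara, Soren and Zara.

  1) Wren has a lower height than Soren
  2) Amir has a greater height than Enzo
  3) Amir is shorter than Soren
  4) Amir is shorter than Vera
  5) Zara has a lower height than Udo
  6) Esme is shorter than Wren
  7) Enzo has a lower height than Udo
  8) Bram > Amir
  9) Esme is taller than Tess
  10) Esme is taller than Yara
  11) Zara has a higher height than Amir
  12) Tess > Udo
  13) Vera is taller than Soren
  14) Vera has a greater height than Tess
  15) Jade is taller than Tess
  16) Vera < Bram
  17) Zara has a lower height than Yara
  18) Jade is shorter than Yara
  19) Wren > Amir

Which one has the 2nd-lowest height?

Amir

Chaining the given pairs: Enzo < Amir < Zara < Udo < Tess < Jade < Yara < Esme < Wren < Soren < Vera < Bram.
The 2nd smallest is Amir.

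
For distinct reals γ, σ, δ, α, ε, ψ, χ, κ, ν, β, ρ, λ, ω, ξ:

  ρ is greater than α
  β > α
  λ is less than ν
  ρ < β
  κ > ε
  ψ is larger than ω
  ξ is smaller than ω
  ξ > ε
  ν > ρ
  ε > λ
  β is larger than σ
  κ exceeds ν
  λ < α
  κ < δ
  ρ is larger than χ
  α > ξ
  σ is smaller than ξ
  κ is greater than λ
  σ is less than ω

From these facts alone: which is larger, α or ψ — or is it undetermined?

undetermined

Following every chain through α: above α we get ρ, ν, β, κ, δ; below α we get λ, ε, σ, ξ.
ψ is not reached, and no chain runs the other way from ψ to α.
So the given relations leave the order of α and ψ undetermined.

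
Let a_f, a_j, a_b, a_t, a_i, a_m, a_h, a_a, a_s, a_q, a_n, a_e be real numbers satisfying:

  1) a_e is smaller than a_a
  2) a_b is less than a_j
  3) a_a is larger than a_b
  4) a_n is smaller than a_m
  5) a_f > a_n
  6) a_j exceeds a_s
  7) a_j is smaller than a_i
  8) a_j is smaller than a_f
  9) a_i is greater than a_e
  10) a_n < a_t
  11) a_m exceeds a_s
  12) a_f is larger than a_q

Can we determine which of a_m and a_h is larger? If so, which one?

Following every chain through a_h: nothing is chained to a_h.
a_m is not reached, and no chain runs the other way from a_m to a_h.
So the given relations leave the order of a_h and a_m undetermined.

undetermined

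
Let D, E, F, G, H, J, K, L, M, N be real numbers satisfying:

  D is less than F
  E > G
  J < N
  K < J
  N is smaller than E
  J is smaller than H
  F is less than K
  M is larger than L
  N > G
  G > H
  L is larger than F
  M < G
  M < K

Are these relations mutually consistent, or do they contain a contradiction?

consistent

The single ordering D < F < L < M < K < J < H < G < N < E satisfies every listed relation, so no contradiction arises.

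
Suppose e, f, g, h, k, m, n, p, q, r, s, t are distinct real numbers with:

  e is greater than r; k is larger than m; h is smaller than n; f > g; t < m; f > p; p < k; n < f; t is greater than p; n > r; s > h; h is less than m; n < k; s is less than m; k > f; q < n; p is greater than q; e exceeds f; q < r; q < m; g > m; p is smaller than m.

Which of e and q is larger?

e

Chaining the given relations: q < p < t < m < g < f < e.
So q < e; e is the larger of the two.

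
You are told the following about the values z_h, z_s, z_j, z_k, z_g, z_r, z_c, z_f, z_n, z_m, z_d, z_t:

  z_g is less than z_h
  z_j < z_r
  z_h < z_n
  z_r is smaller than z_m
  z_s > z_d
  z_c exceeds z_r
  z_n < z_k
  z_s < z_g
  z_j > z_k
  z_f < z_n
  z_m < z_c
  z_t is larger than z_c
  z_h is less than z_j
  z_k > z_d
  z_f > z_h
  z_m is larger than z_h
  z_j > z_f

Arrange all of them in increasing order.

z_d < z_s < z_g < z_h < z_f < z_n < z_k < z_j < z_r < z_m < z_c < z_t

Each adjacent pair is fixed by a given relation: z_d < z_s; z_s < z_g; z_g < z_h; z_h < z_f; z_f < z_n; z_n < z_k; z_k < z_j; z_j < z_r; z_r < z_m; z_m < z_c; z_c < z_t. Chaining them end to end gives the full order.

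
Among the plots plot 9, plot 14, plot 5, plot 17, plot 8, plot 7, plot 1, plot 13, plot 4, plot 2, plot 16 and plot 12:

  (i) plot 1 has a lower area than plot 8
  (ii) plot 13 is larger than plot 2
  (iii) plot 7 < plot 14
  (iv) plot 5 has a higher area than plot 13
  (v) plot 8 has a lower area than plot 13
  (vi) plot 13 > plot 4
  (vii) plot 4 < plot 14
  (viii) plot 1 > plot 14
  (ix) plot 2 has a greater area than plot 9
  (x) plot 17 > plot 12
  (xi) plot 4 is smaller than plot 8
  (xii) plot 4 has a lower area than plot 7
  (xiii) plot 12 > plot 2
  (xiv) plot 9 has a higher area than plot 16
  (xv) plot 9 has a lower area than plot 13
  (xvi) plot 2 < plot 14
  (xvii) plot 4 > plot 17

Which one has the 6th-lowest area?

Chaining the given pairs: plot 16 < plot 9 < plot 2 < plot 12 < plot 17 < plot 4 < plot 7 < plot 14 < plot 1 < plot 8 < plot 13 < plot 5.
The 6th smallest is plot 4.

plot 4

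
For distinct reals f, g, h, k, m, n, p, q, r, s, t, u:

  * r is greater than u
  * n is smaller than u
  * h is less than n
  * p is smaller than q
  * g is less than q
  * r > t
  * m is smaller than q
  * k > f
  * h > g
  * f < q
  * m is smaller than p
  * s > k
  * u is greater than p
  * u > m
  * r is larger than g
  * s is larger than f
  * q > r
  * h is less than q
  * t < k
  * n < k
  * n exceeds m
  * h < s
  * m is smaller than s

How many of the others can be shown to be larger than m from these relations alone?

From m the given relations immediately reach n, p, s, u, q.
From those, k, r — 7 in total.
Nothing else is reachable above m; 7 in all.

7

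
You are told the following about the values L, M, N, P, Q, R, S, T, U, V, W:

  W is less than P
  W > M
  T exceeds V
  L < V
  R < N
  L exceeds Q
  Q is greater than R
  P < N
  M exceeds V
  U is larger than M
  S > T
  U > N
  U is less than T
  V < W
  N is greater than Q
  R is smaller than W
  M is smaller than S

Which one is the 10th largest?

Q

Chaining the given pairs: R < Q < L < V < M < W < P < N < U < T < S.
The 10th largest is Q.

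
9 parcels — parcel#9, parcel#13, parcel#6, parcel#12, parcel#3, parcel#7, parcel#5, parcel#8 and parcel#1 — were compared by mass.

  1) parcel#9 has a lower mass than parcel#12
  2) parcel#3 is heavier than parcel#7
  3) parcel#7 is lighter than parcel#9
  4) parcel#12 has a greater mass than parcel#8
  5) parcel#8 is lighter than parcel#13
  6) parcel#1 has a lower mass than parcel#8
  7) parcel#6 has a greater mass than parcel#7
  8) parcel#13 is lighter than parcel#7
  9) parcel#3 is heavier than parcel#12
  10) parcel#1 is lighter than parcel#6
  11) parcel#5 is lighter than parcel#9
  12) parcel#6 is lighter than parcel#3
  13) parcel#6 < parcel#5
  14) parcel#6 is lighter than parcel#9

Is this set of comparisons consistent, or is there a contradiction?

consistent

The single ordering parcel#1 < parcel#8 < parcel#13 < parcel#7 < parcel#6 < parcel#5 < parcel#9 < parcel#12 < parcel#3 satisfies every listed relation, so no contradiction arises.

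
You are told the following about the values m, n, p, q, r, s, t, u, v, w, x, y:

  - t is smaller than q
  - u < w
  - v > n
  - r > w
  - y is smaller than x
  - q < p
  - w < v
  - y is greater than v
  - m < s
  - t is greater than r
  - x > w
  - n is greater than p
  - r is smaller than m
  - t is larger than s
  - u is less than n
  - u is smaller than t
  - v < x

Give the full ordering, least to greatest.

u < w < r < m < s < t < q < p < n < v < y < x

The consecutive links are each given: u < w; w < r; r < m; m < s; s < t; t < q; q < p; p < n; n < v; v < y; y < x.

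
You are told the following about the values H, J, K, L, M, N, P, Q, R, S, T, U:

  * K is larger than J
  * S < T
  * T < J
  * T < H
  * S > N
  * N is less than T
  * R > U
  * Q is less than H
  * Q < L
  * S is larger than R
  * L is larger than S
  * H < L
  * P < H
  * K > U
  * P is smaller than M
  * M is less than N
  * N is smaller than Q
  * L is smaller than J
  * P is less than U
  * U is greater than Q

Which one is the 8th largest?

Piecing the relations together gives one ordering: P < M < N < Q < U < R < S < T < H < L < J < K.
Counting 8 from the largest end gives U.

U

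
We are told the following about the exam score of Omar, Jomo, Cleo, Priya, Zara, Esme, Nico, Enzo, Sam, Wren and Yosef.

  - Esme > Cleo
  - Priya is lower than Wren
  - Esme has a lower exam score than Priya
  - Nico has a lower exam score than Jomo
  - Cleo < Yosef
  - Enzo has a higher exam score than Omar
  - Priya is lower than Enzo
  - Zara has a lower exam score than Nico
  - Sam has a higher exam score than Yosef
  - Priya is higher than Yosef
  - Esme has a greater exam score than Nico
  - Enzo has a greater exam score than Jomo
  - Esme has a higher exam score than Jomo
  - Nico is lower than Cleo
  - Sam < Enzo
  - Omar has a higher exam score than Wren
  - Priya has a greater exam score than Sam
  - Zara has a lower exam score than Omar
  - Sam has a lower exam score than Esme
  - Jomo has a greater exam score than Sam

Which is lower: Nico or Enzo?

Link the given pairs in sequence: Nico < Cleo; Cleo < Yosef; Yosef < Sam; Sam < Jomo; Jomo < Esme; Esme < Priya; Priya < Wren; Wren < Omar; Omar < Enzo.
Chaining these gives Nico < Cleo < Yosef < Sam < Jomo < Esme < Priya < Wren < Omar < Enzo.
So Nico < Enzo; Nico is the lower of the two.

Nico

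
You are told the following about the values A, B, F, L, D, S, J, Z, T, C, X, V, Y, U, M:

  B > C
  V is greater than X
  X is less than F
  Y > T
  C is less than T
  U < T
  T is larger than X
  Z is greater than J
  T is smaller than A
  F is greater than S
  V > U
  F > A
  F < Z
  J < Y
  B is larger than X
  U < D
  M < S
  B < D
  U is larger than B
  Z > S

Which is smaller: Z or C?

C

C < B and B < U give C < U.
With U < T: C < B < U < T.
With T < A: C < B < U < T < A.
Then A < F extends the chain to F.
Then F < Z extends the chain to Z.
So C < Z; C is the smaller of the two.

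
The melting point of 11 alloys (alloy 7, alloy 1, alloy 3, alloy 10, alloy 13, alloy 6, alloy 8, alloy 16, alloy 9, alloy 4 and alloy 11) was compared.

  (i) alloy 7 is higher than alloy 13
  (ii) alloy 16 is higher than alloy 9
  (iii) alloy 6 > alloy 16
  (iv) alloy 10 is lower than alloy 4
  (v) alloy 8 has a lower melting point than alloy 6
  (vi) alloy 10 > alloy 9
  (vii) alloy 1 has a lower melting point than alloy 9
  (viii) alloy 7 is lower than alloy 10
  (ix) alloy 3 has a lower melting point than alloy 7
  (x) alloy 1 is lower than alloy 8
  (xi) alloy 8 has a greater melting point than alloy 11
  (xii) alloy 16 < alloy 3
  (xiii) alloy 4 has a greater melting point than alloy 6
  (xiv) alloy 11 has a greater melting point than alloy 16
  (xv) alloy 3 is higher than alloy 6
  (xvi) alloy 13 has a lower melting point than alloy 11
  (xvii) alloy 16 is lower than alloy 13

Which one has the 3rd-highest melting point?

alloy 7

The consecutive relations fix a unique order: alloy 1 < alloy 9 < alloy 16 < alloy 13 < alloy 11 < alloy 8 < alloy 6 < alloy 3 < alloy 7 < alloy 10 < alloy 4.
Counting 3 from the largest end gives alloy 7.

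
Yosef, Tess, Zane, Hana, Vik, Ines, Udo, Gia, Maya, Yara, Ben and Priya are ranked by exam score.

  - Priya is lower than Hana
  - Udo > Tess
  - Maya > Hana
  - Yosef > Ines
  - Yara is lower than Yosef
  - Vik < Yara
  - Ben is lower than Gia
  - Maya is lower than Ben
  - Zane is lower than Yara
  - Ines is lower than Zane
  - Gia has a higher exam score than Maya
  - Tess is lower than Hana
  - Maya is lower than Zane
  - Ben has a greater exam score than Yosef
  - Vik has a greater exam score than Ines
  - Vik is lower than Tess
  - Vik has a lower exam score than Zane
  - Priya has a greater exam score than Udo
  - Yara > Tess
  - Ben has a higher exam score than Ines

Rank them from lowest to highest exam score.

Ines < Vik < Tess < Udo < Priya < Hana < Maya < Zane < Yara < Yosef < Ben < Gia

The consecutive links are each given: Ines < Vik; Vik < Tess; Tess < Udo; Udo < Priya; Priya < Hana; Hana < Maya; Maya < Zane; Zane < Yara; Yara < Yosef; Yosef < Ben; Ben < Gia.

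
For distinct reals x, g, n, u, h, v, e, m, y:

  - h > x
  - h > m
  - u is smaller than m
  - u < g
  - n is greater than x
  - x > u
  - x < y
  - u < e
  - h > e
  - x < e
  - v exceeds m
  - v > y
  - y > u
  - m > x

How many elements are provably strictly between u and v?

3

Chaining upward from u reaches: x, m, e, g, y, n, h.
Chaining downward from v reaches: x, m, y.
Strictly between u and v are those in both lists: x, m, y — 3 elements.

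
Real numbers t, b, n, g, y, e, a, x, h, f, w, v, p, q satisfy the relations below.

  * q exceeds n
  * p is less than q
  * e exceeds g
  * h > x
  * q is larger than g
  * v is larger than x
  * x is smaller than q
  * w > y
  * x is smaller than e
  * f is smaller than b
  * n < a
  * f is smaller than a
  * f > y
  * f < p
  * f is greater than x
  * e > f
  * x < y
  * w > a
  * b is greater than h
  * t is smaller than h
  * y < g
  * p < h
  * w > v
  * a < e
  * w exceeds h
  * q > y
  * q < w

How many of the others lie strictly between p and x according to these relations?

2

The relations place x below p. An element lies strictly between them when it is forced above x and also forced below p.
Above x: {y, g, f, a, h, v, b, q, w, e}. Below p: {y, f}.
Intersection: {y, f} — 2.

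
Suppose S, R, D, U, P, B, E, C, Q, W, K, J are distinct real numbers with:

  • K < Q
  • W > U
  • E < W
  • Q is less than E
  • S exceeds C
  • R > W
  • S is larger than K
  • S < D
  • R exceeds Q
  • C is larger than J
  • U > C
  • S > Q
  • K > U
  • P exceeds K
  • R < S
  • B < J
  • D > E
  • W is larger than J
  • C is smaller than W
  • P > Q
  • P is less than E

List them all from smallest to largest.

Each adjacent pair is fixed by a given relation: B < J; J < C; C < U; U < K; K < Q; Q < P; P < E; E < W; W < R; R < S; S < D. Chaining them end to end gives the full order.

B < J < C < U < K < Q < P < E < W < R < S < D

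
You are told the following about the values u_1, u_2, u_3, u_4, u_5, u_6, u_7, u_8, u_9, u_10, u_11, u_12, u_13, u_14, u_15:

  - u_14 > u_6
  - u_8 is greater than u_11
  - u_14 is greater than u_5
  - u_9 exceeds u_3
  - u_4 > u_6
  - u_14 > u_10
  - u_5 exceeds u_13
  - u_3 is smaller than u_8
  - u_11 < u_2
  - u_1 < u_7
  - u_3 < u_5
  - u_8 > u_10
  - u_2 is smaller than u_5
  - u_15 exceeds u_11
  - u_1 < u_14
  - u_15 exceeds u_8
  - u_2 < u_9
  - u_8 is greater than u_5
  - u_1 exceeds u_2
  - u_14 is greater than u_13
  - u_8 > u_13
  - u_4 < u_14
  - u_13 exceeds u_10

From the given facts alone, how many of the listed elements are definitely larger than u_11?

8

From u_11 the given relations immediately reach u_2, u_8, u_15.
From those, u_1, u_9, u_5 — 6 in total.
From those, u_7, u_14 — 8 in total.
Nothing else is reachable above u_11; 8 in all.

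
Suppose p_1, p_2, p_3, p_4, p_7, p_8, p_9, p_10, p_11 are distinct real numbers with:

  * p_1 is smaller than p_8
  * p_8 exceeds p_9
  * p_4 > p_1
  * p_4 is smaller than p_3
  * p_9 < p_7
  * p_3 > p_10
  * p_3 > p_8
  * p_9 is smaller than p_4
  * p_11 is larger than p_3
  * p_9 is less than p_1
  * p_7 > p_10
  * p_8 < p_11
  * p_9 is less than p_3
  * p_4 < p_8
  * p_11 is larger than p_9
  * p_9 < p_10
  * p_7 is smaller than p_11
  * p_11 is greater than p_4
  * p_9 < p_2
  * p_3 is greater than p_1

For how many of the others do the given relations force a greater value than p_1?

4

Directly above p_1: p_4, p_8, p_3.
One step further: p_11 (4 so far).
No other element is forced above p_1 by the given relations, so the count is 4.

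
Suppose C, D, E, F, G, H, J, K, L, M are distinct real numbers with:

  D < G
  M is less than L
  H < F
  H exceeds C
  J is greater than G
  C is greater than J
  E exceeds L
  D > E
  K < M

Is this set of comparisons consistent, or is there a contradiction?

consistent

The single ordering K < M < L < E < D < G < J < C < H < F satisfies every listed relation, so no contradiction arises.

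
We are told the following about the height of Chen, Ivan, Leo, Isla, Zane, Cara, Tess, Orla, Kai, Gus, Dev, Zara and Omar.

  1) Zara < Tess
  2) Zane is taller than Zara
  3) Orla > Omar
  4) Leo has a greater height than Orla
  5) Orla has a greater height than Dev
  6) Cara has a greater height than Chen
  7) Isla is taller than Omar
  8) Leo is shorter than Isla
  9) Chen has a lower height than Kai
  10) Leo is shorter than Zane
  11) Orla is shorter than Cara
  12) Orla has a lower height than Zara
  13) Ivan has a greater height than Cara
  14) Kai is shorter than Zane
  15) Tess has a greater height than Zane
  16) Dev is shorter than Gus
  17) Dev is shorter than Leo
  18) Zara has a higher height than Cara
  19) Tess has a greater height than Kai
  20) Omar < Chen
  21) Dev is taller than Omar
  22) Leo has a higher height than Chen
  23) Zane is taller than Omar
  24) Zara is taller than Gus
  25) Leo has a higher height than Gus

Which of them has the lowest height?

Omar

Dev is not least since Omar < Dev; Chen is not least since Omar < Chen; Gus is not least since Dev < Gus; Orla is not least since Omar < Orla; Leo is not least since Chen < Leo; Cara is not least since Orla < Cara; Zara is not least since Gus < Zara; Isla is not least since Omar < Isla; Kai is not least since Chen < Kai; Zane is not least since Leo < Zane; Tess is not least since Kai < Tess; Ivan is not least since Cara < Ivan.
Only Omar has nothing below it, so Omar is the lowest height.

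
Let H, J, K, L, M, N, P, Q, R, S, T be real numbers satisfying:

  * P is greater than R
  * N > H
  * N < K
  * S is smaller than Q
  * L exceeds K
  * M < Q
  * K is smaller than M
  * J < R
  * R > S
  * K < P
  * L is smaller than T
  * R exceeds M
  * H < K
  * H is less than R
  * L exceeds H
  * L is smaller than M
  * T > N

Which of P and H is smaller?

H

Chaining the given relations: H < N < K < L < M < R < P.
So H < P; H is the smaller of the two.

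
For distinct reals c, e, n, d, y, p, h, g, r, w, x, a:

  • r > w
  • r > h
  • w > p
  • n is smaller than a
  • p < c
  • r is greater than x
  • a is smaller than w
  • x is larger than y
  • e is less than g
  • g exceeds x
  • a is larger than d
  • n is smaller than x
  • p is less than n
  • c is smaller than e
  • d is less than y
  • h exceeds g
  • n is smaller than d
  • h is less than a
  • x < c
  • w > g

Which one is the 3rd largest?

a

Chaining the given pairs: p < n < d < y < x < c < e < g < h < a < w < r.
The 3rd largest is a.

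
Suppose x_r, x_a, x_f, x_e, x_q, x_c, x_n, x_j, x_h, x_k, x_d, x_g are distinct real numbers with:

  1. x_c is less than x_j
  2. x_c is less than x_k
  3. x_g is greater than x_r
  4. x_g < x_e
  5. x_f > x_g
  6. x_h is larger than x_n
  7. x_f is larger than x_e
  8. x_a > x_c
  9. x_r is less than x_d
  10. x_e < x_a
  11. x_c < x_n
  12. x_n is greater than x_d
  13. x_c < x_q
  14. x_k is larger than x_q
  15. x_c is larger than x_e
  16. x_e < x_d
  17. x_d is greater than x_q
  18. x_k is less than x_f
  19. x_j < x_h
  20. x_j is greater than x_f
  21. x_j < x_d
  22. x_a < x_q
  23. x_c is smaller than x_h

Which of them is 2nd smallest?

x_g

Chaining the given pairs: x_r < x_g < x_e < x_c < x_a < x_q < x_k < x_f < x_j < x_d < x_n < x_h.
Counting 2 from the smallest end gives x_g.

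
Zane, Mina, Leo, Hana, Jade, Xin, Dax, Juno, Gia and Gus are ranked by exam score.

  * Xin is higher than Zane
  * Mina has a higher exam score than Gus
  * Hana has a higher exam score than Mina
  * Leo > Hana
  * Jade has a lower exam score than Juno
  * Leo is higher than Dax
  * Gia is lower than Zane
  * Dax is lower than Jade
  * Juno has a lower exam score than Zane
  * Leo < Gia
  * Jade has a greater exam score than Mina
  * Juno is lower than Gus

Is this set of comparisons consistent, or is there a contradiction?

Chaining the given relations yields Jade < Juno < Gus < Mina, so Jade < Mina. But one relation states Mina < Jade. These cannot both hold.

inconsistent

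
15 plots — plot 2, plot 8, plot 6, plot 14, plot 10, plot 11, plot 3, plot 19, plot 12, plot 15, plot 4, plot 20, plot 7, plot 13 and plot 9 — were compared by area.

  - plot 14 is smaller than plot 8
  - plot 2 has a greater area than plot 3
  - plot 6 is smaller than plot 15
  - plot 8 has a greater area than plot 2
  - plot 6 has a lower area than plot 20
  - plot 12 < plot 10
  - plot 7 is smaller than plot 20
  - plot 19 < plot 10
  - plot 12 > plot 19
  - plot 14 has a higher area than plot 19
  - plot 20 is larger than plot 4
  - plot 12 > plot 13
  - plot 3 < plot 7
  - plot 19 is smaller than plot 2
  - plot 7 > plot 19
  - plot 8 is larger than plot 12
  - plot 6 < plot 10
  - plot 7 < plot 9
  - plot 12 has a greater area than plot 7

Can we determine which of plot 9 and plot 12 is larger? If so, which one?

undetermined

Following every chain through plot 12: above plot 12 we get plot 8, plot 10; below plot 12 we get plot 19, plot 3, plot 7, plot 13.
plot 9 is not reached, and no chain runs the other way from plot 9 to plot 12.
So the given relations leave the order of plot 12 and plot 9 undetermined.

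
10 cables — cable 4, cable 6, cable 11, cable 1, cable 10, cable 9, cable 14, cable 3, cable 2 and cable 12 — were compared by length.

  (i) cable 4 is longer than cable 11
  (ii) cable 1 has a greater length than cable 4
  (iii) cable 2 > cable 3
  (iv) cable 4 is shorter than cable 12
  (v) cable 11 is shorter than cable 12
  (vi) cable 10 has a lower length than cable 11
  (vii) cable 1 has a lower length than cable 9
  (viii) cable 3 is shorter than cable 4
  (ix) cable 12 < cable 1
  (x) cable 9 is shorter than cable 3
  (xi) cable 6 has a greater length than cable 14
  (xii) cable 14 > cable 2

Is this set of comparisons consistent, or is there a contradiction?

We have cable 3 < cable 4 stated directly, yet also cable 4 < cable 12 < cable 1 < cable 9 < cable 3 by chaining the others — so cable 4 < cable 3. Contradiction.

inconsistent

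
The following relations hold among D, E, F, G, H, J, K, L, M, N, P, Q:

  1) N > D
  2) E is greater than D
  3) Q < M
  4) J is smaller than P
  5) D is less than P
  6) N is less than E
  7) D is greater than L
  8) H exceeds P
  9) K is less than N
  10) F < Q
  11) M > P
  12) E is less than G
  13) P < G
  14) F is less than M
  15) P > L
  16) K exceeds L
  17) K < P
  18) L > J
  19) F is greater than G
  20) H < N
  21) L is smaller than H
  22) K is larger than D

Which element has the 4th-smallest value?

The consecutive relations fix a unique order: J < L < D < K < P < H < N < E < G < F < Q < M.
Counting 4 from the smallest end gives K.

K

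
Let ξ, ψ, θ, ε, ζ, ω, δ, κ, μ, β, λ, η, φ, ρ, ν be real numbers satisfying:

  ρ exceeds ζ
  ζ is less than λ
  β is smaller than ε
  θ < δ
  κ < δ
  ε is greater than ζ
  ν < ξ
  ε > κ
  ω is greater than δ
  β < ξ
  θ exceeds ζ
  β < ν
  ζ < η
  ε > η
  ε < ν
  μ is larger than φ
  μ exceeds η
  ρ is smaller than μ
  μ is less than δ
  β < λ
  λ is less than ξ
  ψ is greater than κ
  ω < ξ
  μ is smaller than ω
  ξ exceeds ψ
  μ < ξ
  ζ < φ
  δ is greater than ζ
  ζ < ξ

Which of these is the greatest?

ζ is not greatest since ζ < θ; κ is not greatest since κ < ψ; θ is not greatest since θ < δ; β is not greatest since β < ε; η is not greatest since η < μ; λ is not greatest since λ < ξ; φ is not greatest since φ < μ; ε is not greatest since ε < ν; ρ is not greatest since ρ < μ; μ is not greatest since μ < ξ; ν is not greatest since ν < ξ; δ is not greatest since δ < ω; ψ is not greatest since ψ < ξ; ω is not greatest since ω < ξ.
Only ξ has nothing above it, so ξ is the greatest.

ξ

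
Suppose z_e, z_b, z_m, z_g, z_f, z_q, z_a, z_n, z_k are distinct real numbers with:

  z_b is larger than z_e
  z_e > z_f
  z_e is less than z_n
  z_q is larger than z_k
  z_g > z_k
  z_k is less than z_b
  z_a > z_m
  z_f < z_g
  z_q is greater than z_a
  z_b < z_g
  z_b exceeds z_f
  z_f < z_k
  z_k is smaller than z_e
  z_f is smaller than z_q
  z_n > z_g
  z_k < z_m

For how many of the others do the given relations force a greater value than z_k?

7

From z_k the given relations immediately reach z_e, z_b, z_m, z_g, z_q.
From those, z_n, z_a — 7 in total.
No other element is forced above z_k by the given relations, so the count is 7.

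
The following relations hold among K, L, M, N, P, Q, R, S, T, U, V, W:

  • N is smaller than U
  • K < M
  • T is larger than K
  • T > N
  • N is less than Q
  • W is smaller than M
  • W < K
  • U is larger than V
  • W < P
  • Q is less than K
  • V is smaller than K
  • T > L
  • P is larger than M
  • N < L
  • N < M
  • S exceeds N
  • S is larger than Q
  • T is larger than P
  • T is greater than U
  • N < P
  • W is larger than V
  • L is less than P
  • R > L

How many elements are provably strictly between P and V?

The relations place V below P. An element lies strictly between them when it is forced above V and also forced below P.
Above V: {W, U, K, M, T}. Below P: {N, Q, W, K, L, M}.
Intersection: {W, K, M} — 3.

3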